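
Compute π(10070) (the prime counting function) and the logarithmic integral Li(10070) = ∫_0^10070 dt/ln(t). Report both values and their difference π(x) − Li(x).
π(10070) = 1236;  Li(10070) ≈ 1253.73;  π(x) − Li(x) ≈ -17.73.

Direct count of primes ≤ 10070 gives π(10070) = 1236. Numerical evaluation of the logarithmic integral gives Li(10070) ≈ 1253.73. The difference π(x) − Li(x) ≈ -17.73 is typically negative for small/moderate x (Li(x) overestimates), though Littlewood's theorem shows this sign changes infinitely often.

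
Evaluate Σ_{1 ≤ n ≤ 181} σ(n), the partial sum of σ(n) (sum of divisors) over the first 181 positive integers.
Σ_{n ≤ 181} σ(n) = 27002

Compute σ(n) for each 1 ≤ n ≤ 181: σ(1) = 1, σ(2) = 3, σ(3) = 4, σ(4) = 7, σ(5) = 6, σ(6) = 12, σ(7) = 8, σ(8) = 15, σ(9) = 13, σ(10) = 18, σ(11) = 12, σ(12) = 28, σ(13) = 14, σ(14) = 24, σ(15) = 24, σ(16) = 31, σ(17) = 18, σ(18) = 39, σ(19) = 20, σ(20) = 42, σ(21) = 32, σ(22) = 36, σ(23) = 24, σ(24) = 60, σ(25) = 31, σ(26) = 42, σ(27) = 40, σ(28) = 56, σ(29) = 30, σ(30) = 72, σ(31) = 32, σ(32) = 63, σ(33) = 48, σ(34) = 54, σ(35) = 48, σ(36) = 91, σ(37) = 38, σ(38) = 60, σ(39) = 56, σ(40) = 90, σ(41) = 42, σ(42) = 96, σ(43) = 44, σ(44) = 84, σ(45) = 78, σ(46) = 72, σ(47) = 48, σ(48) = 124, σ(49) = 57, σ(50) = 93, σ(51) = 72, σ(52) = 98, σ(53) = 54, σ(54) = 120, σ(55) = 72, σ(56) = 120, σ(57) = 80, σ(58) = 90, σ(59) = 60, σ(60) = 168, σ(61) = 62, σ(62) = 96, σ(63) = 104, σ(64) = 127, σ(65) = 84, σ(66) = 144, σ(67) = 68, σ(68) = 126, σ(69) = 96, σ(70) = 144, σ(71) = 72, σ(72) = 195, σ(73) = 74, σ(74) = 114, σ(75) = 124, σ(76) = 140, σ(77) = 96, σ(78) = 168, σ(79) = 80, σ(80) = 186, σ(81) = 121, σ(82) = 126, σ(83) = 84, σ(84) = 224, σ(85) = 108, σ(86) = 132, σ(87) = 120, σ(88) = 180, σ(89) = 90, σ(90) = 234, σ(91) = 112, σ(92) = 168, σ(93) = 128, σ(94) = 144, σ(95) = 120, σ(96) = 252, σ(97) = 98, σ(98) = 171, σ(99) = 156, σ(100) = 217, σ(101) = 102, σ(102) = 216, σ(103) = 104, σ(104) = 210, σ(105) = 192, σ(106) = 162, σ(107) = 108, σ(108) = 280, σ(109) = 110, σ(110) = 216, σ(111) = 152, σ(112) = 248, σ(113) = 114, σ(114) = 240, σ(115) = 144, σ(116) = 210, σ(117) = 182, σ(118) = 180, σ(119) = 144, σ(120) = 360, σ(121) = 133, σ(122) = 186, σ(123) = 168, σ(124) = 224, σ(125) = 156, σ(126) = 312, σ(127) = 128, σ(128) = 255, σ(129) = 176, σ(130) = 252, σ(131) = 132, σ(132) = 336, σ(133) = 160, σ(134) = 204, σ(135) = 240, σ(136) = 270, σ(137) = 138, σ(138) = 288, σ(139) = 140, σ(140) = 336, σ(141) = 192, σ(142) = 216, σ(143) = 168, σ(144) = 403, σ(145) = 180, σ(146) = 222, σ(147) = 228, σ(148) = 266, σ(149) = 150, σ(150) = 372, σ(151) = 152, σ(152) = 300, σ(153) = 234, σ(154) = 288, σ(155) = 192, σ(156) = 392, σ(157) = 158, σ(158) = 240, σ(159) = 216, σ(160) = 378, σ(161) = 192, σ(162) = 363, σ(163) = 164, σ(164) = 294, σ(165) = 288, σ(166) = 252, σ(167) = 168, σ(168) = 480, σ(169) = 183, σ(170) = 324, σ(171) = 260, σ(172) = 308, σ(173) = 174, σ(174) = 360, σ(175) = 248, σ(176) = 372, σ(177) = 240, σ(178) = 270, σ(179) = 180, σ(180) = 546, σ(181) = 182. Summing all 181 values: 27002. (Average order: Σ_{n ≤ x} σ(n) ~ (π²/12) x². For x = 181, (π²/12)·181² ≈ 26944.84.)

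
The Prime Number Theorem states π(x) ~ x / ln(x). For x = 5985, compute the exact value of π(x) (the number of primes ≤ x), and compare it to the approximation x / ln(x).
π(5985) = 782;  x/ln(x) ≈ 688.17;  relative error ≈ 12.00%.

Directly count primes up to 5985: π(5985) = 782. The PNT approximation gives 5985/ln(5985) ≈ 5985/8.69701 ≈ 688.17. Relative error (π(x) − x/ln(x)) / π(x) ≈ 12.00%; the approximation is known to undercount slightly (Li(x) is a better estimate).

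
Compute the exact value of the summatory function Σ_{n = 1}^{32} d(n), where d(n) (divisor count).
Σ_{n ≤ 32} d(n) = 119

Compute d(n) for each 1 ≤ n ≤ 32: d(1) = 1, d(2) = 2, d(3) = 2, d(4) = 3, d(5) = 2, d(6) = 4, d(7) = 2, d(8) = 4, d(9) = 3, d(10) = 4, d(11) = 2, d(12) = 6, d(13) = 2, d(14) = 4, d(15) = 4, d(16) = 5, d(17) = 2, d(18) = 6, d(19) = 2, d(20) = 6, d(21) = 4, d(22) = 4, d(23) = 2, d(24) = 8, d(25) = 3, d(26) = 4, d(27) = 4, d(28) = 6, d(29) = 2, d(30) = 8, d(31) = 2, d(32) = 6. Summing all 32 values: 119. (Dirichlet's divisor formula: Σ_{n ≤ x} d(n) = x ln(x) + (2γ − 1) x + O(√x). For x = 32, the asymptotic estimate is ≈ 115.85.)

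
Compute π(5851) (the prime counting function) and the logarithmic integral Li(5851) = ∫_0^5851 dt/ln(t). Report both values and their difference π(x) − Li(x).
π(5851) = 769;  Li(5851) ≈ 783.26;  π(x) − Li(x) ≈ -14.26.

Direct count of primes ≤ 5851 gives π(5851) = 769. Numerical evaluation of the logarithmic integral gives Li(5851) ≈ 783.26. The difference π(x) − Li(x) ≈ -14.26 is typically negative for small/moderate x (Li(x) overestimates), though Littlewood's theorem shows this sign changes infinitely often.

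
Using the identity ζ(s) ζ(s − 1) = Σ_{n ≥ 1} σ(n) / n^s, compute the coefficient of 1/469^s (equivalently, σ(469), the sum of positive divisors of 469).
σ(469) = 544

In the product (Σ m^0/m^s)(Σ k / k^s) = Σ (Σ_{d | n} d) / n^s, the coefficient of 1/n^s is σ(n) = Σ_{d | n} d. For n = 469, divisors are [1, 7, 67, 469]; summing: σ(469) = 544.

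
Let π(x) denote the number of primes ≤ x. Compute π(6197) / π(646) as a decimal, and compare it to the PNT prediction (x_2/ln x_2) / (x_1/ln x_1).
π(6197)/π(646) = 805/117 ≈ 6.8803;  PNT prediction ≈ 7.1089.

π(646) = 117 and π(6197) = 805, so π(6197)/π(646) ≈ 6.8803. The PNT-predicted ratio is (6197/ln(6197)) / (646/ln(646)) ≈ 7.1089. The two agree to within a few percent, as expected.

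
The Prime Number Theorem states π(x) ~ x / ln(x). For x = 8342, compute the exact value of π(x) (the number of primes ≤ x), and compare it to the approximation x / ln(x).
π(8342) = 1045;  x/ln(x) ≈ 923.91;  relative error ≈ 11.59%.

Directly count primes up to 8342: π(8342) = 1045. The PNT approximation gives 8342/ln(8342) ≈ 8342/9.02906 ≈ 923.91. Relative error (π(x) − x/ln(x)) / π(x) ≈ 11.59%; the approximation is known to undercount slightly (Li(x) is a better estimate).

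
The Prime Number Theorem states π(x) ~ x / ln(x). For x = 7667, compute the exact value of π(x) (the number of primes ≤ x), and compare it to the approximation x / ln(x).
π(7667) = 971;  x/ln(x) ≈ 857.16;  relative error ≈ 11.72%.

Directly count primes up to 7667: π(7667) = 971. The PNT approximation gives 7667/ln(7667) ≈ 7667/8.94468 ≈ 857.16. Relative error (π(x) − x/ln(x)) / π(x) ≈ 11.72%; the approximation is known to undercount slightly (Li(x) is a better estimate).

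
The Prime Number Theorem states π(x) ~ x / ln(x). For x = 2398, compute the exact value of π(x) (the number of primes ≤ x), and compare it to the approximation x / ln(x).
π(2398) = 356;  x/ln(x) ≈ 308.13;  relative error ≈ 13.45%.

Directly count primes up to 2398: π(2398) = 356. The PNT approximation gives 2398/ln(2398) ≈ 2398/7.78239 ≈ 308.13. Relative error (π(x) − x/ln(x)) / π(x) ≈ 13.45%; the approximation is known to undercount slightly (Li(x) is a better estimate).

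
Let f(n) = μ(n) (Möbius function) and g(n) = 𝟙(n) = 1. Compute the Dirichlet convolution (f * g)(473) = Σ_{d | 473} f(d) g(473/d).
(μ * 𝟙)(473) = 0

Divisors of 473: [1, 11, 43, 473]. For each d | 473:
  d = 1: μ(1) · 𝟙(473/1) = 1 · 1 = 1
  d = 11: μ(11) · 𝟙(473/11) = -1 · 1 = -1
  d = 43: μ(43) · 𝟙(473/43) = -1 · 1 = -1
  d = 473: μ(473) · 𝟙(473/473) = 1 · 1 = 1
Summing: (μ * 𝟙)(473) = 1 + -1 + -1 + 1 = 0.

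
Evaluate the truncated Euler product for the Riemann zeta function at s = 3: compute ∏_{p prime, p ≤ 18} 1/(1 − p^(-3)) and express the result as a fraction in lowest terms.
∏ = 193396928725/160952722176

The primes p ≤ 18 are [2, 3, 5, 7, 11, 13, 17]. For each prime, (1 − 1/p^3)^(-1) = p^3 / (p^3 − 1). The product is (1 − 1/2^3)^(-1), (1 − 1/3^3)^(-1), (1 − 1/5^3)^(-1), (1 − 1/7^3)^(-1), (1 − 1/11^3)^(-1), (1 − 1/13^3)^(-1), (1 − 1/17^3)^(-1) = ∏ p^3 / (p^3 − 1) = 193396928725/160952722176.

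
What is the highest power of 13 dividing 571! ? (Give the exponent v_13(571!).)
v_13(571!) = 46

Legendre's formula: v_p(n!) = Σ_{k ≥ 1} ⌊n / p^k⌋. For p = 13, n = 571, the terms are:
  ⌊571/13^1⌋ = ⌊571/13⌋ = 43
  ⌊571/13^2⌋ = ⌊571/169⌋ = 3
(the next term ⌊571/13^3⌋ = 0, terminating the sum). Summing: v_13(571!) = 43 + 3 = 46.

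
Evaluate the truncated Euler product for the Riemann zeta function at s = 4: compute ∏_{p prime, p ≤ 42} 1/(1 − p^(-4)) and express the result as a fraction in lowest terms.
∏ = 56920287300311688614065768651369188407/52590894536588738800643997696000000000

The primes p ≤ 42 are [2, 3, 5, 7, 11, 13, 17, 19, 23, 29, 31, 37, 41]. For each prime, (1 − 1/p^4)^(-1) = p^4 / (p^4 − 1). The product is (1 − 1/2^4)^(-1), (1 − 1/3^4)^(-1), (1 − 1/5^4)^(-1), (1 − 1/7^4)^(-1), (1 − 1/11^4)^(-1), (1 − 1/13^4)^(-1), (1 − 1/17^4)^(-1), (1 − 1/19^4)^(-1), (1 − 1/23^4)^(-1), (1 − 1/29^4)^(-1), (1 − 1/31^4)^(-1), (1 − 1/37^4)^(-1), (1 − 1/41^4)^(-1) = ∏ p^4 / (p^4 − 1) = 56920287300311688614065768651369188407/52590894536588738800643997696000000000.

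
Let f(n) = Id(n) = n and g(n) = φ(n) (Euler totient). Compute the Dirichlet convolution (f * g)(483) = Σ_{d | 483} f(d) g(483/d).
(Id * φ)(483) = 2925

Divisors of 483: [1, 3, 7, 21, 23, 69, 161, 483]. For each d | 483:
  d = 1: Id(1) · φ(483/1) = 1 · 264 = 264
  d = 3: Id(3) · φ(483/3) = 3 · 132 = 396
  d = 7: Id(7) · φ(483/7) = 7 · 44 = 308
  d = 21: Id(21) · φ(483/21) = 21 · 22 = 462
  d = 23: Id(23) · φ(483/23) = 23 · 12 = 276
  d = 69: Id(69) · φ(483/69) = 69 · 6 = 414
  d = 161: Id(161) · φ(483/161) = 161 · 2 = 322
  d = 483: Id(483) · φ(483/483) = 483 · 1 = 483
Summing: (Id * φ)(483) = 264 + 396 + 308 + 462 + 276 + 414 + 322 + 483 = 2925.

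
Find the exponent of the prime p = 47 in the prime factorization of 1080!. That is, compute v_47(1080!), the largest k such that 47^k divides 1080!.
v_47(1080!) = 22

Legendre's formula: v_p(n!) = Σ_{k ≥ 1} ⌊n / p^k⌋. For p = 47, n = 1080, the terms are:
  ⌊1080/47^1⌋ = ⌊1080/47⌋ = 22
(the next term ⌊1080/47^2⌋ = 0, terminating the sum). Summing: v_47(1080!) = 22 = 22.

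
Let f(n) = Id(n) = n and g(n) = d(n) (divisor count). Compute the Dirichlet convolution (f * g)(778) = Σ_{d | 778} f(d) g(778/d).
(Id * d)(778) = 1564

Divisors of 778: [1, 2, 389, 778]. For each d | 778:
  d = 1: Id(1) · d(778/1) = 1 · 4 = 4
  d = 2: Id(2) · d(778/2) = 2 · 2 = 4
  d = 389: Id(389) · d(778/389) = 389 · 2 = 778
  d = 778: Id(778) · d(778/778) = 778 · 1 = 778
Summing: (Id * d)(778) = 4 + 4 + 778 + 778 = 1564.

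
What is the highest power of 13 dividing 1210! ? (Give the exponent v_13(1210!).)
v_13(1210!) = 100

Legendre's formula: v_p(n!) = Σ_{k ≥ 1} ⌊n / p^k⌋. For p = 13, n = 1210, the terms are:
  ⌊1210/13^1⌋ = ⌊1210/13⌋ = 93
  ⌊1210/13^2⌋ = ⌊1210/169⌋ = 7
(the next term ⌊1210/13^3⌋ = 0, terminating the sum). Summing: v_13(1210!) = 93 + 7 = 100.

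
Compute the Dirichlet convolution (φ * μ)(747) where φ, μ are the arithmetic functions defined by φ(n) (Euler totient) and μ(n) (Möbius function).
(φ * μ)(747) = 324

Divisors of 747: [1, 3, 9, 83, 249, 747]. For each d | 747:
  d = 1: φ(1) · μ(747/1) = 1 · 0 = 0
  d = 3: φ(3) · μ(747/3) = 2 · 1 = 2
  d = 9: φ(9) · μ(747/9) = 6 · -1 = -6
  d = 83: φ(83) · μ(747/83) = 82 · 0 = 0
  d = 249: φ(249) · μ(747/249) = 164 · -1 = -164
  d = 747: φ(747) · μ(747/747) = 492 · 1 = 492
Summing: (φ * μ)(747) = 0 + 2 + -6 + 0 + -164 + 492 = 324.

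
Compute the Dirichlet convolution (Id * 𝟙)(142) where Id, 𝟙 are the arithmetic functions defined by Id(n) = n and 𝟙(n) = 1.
(Id * 𝟙)(142) = 216

Divisors of 142: [1, 2, 71, 142]. For each d | 142:
  d = 1: Id(1) · 𝟙(142/1) = 1 · 1 = 1
  d = 2: Id(2) · 𝟙(142/2) = 2 · 1 = 2
  d = 71: Id(71) · 𝟙(142/71) = 71 · 1 = 71
  d = 142: Id(142) · 𝟙(142/142) = 142 · 1 = 142
Summing: (Id * 𝟙)(142) = 1 + 2 + 71 + 142 = 216.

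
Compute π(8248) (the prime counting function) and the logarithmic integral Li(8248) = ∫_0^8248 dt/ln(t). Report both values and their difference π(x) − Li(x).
π(8248) = 1035;  Li(8248) ≈ 1053.96;  π(x) − Li(x) ≈ -18.96.

Direct count of primes ≤ 8248 gives π(8248) = 1035. Numerical evaluation of the logarithmic integral gives Li(8248) ≈ 1053.96. The difference π(x) − Li(x) ≈ -18.96 is typically negative for small/moderate x (Li(x) overestimates), though Littlewood's theorem shows this sign changes infinitely often.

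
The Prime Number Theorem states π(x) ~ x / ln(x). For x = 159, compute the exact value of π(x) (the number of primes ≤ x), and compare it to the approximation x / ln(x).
π(159) = 37;  x/ln(x) ≈ 31.37;  relative error ≈ 15.22%.

Directly count primes up to 159: π(159) = 37. The PNT approximation gives 159/ln(159) ≈ 159/5.06890 ≈ 31.37. Relative error (π(x) − x/ln(x)) / π(x) ≈ 15.22%; the approximation is known to undercount slightly (Li(x) is a better estimate).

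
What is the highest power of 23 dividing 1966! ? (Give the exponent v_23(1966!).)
v_23(1966!) = 88

Legendre's formula: v_p(n!) = Σ_{k ≥ 1} ⌊n / p^k⌋. For p = 23, n = 1966, the terms are:
  ⌊1966/23^1⌋ = ⌊1966/23⌋ = 85
  ⌊1966/23^2⌋ = ⌊1966/529⌋ = 3
(the next term ⌊1966/23^3⌋ = 0, terminating the sum). Summing: v_23(1966!) = 85 + 3 = 88.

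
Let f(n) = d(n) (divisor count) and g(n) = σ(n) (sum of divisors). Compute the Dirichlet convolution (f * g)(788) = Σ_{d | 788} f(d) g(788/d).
(d * σ)(788) = 3200

Divisors of 788: [1, 2, 4, 197, 394, 788]. For each d | 788:
  d = 1: d(1) · σ(788/1) = 1 · 1386 = 1386
  d = 2: d(2) · σ(788/2) = 2 · 594 = 1188
  d = 4: d(4) · σ(788/4) = 3 · 198 = 594
  d = 197: d(197) · σ(788/197) = 2 · 7 = 14
  d = 394: d(394) · σ(788/394) = 4 · 3 = 12
  d = 788: d(788) · σ(788/788) = 6 · 1 = 6
Summing: (d * σ)(788) = 1386 + 1188 + 594 + 14 + 12 + 6 = 3200.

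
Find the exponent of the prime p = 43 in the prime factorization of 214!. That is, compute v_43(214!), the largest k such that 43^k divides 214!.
v_43(214!) = 4

Legendre's formula: v_p(n!) = Σ_{k ≥ 1} ⌊n / p^k⌋. For p = 43, n = 214, the terms are:
  ⌊214/43^1⌋ = ⌊214/43⌋ = 4
(the next term ⌊214/43^2⌋ = 0, terminating the sum). Summing: v_43(214!) = 4 = 4.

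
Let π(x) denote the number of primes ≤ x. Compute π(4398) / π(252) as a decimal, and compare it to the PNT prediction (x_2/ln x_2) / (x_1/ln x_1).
π(4398)/π(252) = 599/54 ≈ 11.0926;  PNT prediction ≈ 11.5035.

π(252) = 54 and π(4398) = 599, so π(4398)/π(252) ≈ 11.0926. The PNT-predicted ratio is (4398/ln(4398)) / (252/ln(252)) ≈ 11.5035. The two agree to within a few percent, as expected.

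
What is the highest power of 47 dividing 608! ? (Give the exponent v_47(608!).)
v_47(608!) = 12

Legendre's formula: v_p(n!) = Σ_{k ≥ 1} ⌊n / p^k⌋. For p = 47, n = 608, the terms are:
  ⌊608/47^1⌋ = ⌊608/47⌋ = 12
(the next term ⌊608/47^2⌋ = 0, terminating the sum). Summing: v_47(608!) = 12 = 12.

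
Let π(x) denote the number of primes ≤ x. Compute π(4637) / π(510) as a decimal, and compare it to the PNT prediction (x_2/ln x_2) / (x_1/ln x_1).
π(4637)/π(510) = 625/97 ≈ 6.4433;  PNT prediction ≈ 6.7147.

π(510) = 97 and π(4637) = 625, so π(4637)/π(510) ≈ 6.4433. The PNT-predicted ratio is (4637/ln(4637)) / (510/ln(510)) ≈ 6.7147. The two agree to within a few percent, as expected.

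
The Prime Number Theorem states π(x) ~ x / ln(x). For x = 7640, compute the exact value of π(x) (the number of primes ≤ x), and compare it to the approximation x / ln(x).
π(7640) = 969;  x/ln(x) ≈ 854.48;  relative error ≈ 11.82%.

Directly count primes up to 7640: π(7640) = 969. The PNT approximation gives 7640/ln(7640) ≈ 7640/8.94115 ≈ 854.48. Relative error (π(x) − x/ln(x)) / π(x) ≈ 11.82%; the approximation is known to undercount slightly (Li(x) is a better estimate).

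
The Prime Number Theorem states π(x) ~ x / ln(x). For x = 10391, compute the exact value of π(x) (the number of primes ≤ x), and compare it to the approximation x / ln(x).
π(10391) = 1273;  x/ln(x) ≈ 1123.51;  relative error ≈ 11.74%.

Directly count primes up to 10391: π(10391) = 1273. The PNT approximation gives 10391/ln(10391) ≈ 10391/9.24870 ≈ 1123.51. Relative error (π(x) − x/ln(x)) / π(x) ≈ 11.74%; the approximation is known to undercount slightly (Li(x) is a better estimate).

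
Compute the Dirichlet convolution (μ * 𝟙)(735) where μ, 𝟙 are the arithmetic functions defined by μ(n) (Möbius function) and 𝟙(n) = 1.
(μ * 𝟙)(735) = 0

Divisors of 735: [1, 3, 5, 7, 15, 21, 35, 49, 105, 147, 245, 735]. For each d | 735:
  d = 1: μ(1) · 𝟙(735/1) = 1 · 1 = 1
  d = 3: μ(3) · 𝟙(735/3) = -1 · 1 = -1
  d = 5: μ(5) · 𝟙(735/5) = -1 · 1 = -1
  d = 7: μ(7) · 𝟙(735/7) = -1 · 1 = -1
  d = 15: μ(15) · 𝟙(735/15) = 1 · 1 = 1
  d = 21: μ(21) · 𝟙(735/21) = 1 · 1 = 1
  d = 35: μ(35) · 𝟙(735/35) = 1 · 1 = 1
  d = 49: μ(49) · 𝟙(735/49) = 0 · 1 = 0
  d = 105: μ(105) · 𝟙(735/105) = -1 · 1 = -1
  d = 147: μ(147) · 𝟙(735/147) = 0 · 1 = 0
  d = 245: μ(245) · 𝟙(735/245) = 0 · 1 = 0
  d = 735: μ(735) · 𝟙(735/735) = 0 · 1 = 0
Summing: (μ * 𝟙)(735) = 1 + -1 + -1 + -1 + 1 + 1 + 1 + 0 + -1 + 0 + 0 + 0 = 0.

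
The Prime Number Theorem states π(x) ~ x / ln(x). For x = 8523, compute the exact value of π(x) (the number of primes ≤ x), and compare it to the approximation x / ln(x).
π(8523) = 1062;  x/ln(x) ≈ 941.71;  relative error ≈ 11.33%.

Directly count primes up to 8523: π(8523) = 1062. The PNT approximation gives 8523/ln(8523) ≈ 8523/9.05052 ≈ 941.71. Relative error (π(x) − x/ln(x)) / π(x) ≈ 11.33%; the approximation is known to undercount slightly (Li(x) is a better estimate).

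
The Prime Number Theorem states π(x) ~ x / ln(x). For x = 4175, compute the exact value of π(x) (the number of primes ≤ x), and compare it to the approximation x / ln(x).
π(4175) = 573;  x/ln(x) ≈ 500.79;  relative error ≈ 12.60%.

Directly count primes up to 4175: π(4175) = 573. The PNT approximation gives 4175/ln(4175) ≈ 4175/8.33687 ≈ 500.79. Relative error (π(x) − x/ln(x)) / π(x) ≈ 12.60%; the approximation is known to undercount slightly (Li(x) is a better estimate).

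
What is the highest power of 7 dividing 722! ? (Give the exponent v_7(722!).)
v_7(722!) = 119

Legendre's formula: v_p(n!) = Σ_{k ≥ 1} ⌊n / p^k⌋. For p = 7, n = 722, the terms are:
  ⌊722/7^1⌋ = ⌊722/7⌋ = 103
  ⌊722/7^2⌋ = ⌊722/49⌋ = 14
  ⌊722/7^3⌋ = ⌊722/343⌋ = 2
(the next term ⌊722/7^4⌋ = 0, terminating the sum). Summing: v_7(722!) = 103 + 14 + 2 = 119.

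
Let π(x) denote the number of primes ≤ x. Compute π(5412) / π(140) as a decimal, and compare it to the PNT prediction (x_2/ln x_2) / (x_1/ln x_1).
π(5412)/π(140) = 713/34 ≈ 20.9706;  PNT prediction ≈ 22.2221.

π(140) = 34 and π(5412) = 713, so π(5412)/π(140) ≈ 20.9706. The PNT-predicted ratio is (5412/ln(5412)) / (140/ln(140)) ≈ 22.2221. The two agree to within a few percent, as expected.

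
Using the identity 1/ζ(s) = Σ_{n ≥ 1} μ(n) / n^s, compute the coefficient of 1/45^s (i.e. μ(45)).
μ(45) = 0

Factor n = 45 = 3^2 · 5. μ(n) = 0 if any exponent ≥ 2 (not squarefree); otherwise μ(n) = (−1)^{ω(n)} where ω(n) is the number of distinct prime factors. Applying: μ(45) = 0.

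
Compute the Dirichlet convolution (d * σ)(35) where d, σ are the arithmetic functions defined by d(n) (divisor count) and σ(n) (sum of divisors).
(d * σ)(35) = 80

Divisors of 35: [1, 5, 7, 35]. For each d | 35:
  d = 1: d(1) · σ(35/1) = 1 · 48 = 48
  d = 5: d(5) · σ(35/5) = 2 · 8 = 16
  d = 7: d(7) · σ(35/7) = 2 · 6 = 12
  d = 35: d(35) · σ(35/35) = 4 · 1 = 4
Summing: (d * σ)(35) = 48 + 16 + 12 + 4 = 80.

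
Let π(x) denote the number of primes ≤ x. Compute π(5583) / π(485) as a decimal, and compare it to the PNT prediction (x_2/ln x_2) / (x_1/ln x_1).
π(5583)/π(485) = 737/92 ≈ 8.0109;  PNT prediction ≈ 8.2513.

π(485) = 92 and π(5583) = 737, so π(5583)/π(485) ≈ 8.0109. The PNT-predicted ratio is (5583/ln(5583)) / (485/ln(485)) ≈ 8.2513. The two agree to within a few percent, as expected.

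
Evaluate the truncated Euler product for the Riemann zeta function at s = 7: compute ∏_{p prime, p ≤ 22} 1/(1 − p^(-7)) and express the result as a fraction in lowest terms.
∏ = 155826023762586560111512988551201501037015625/154535761885293084095586902270463356349603488

The primes p ≤ 22 are [2, 3, 5, 7, 11, 13, 17, 19]. For each prime, (1 − 1/p^7)^(-1) = p^7 / (p^7 − 1). The product is (1 − 1/2^7)^(-1), (1 − 1/3^7)^(-1), (1 − 1/5^7)^(-1), (1 − 1/7^7)^(-1), (1 − 1/11^7)^(-1), (1 − 1/13^7)^(-1), (1 − 1/17^7)^(-1), (1 − 1/19^7)^(-1) = ∏ p^7 / (p^7 − 1) = 155826023762586560111512988551201501037015625/154535761885293084095586902270463356349603488.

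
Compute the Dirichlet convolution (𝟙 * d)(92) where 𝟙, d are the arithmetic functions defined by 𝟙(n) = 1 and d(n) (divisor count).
(𝟙 * d)(92) = 18

Divisors of 92: [1, 2, 4, 23, 46, 92]. For each d | 92:
  d = 1: 𝟙(1) · d(92/1) = 1 · 6 = 6
  d = 2: 𝟙(2) · d(92/2) = 1 · 4 = 4
  d = 4: 𝟙(4) · d(92/4) = 1 · 2 = 2
  d = 23: 𝟙(23) · d(92/23) = 1 · 3 = 3
  d = 46: 𝟙(46) · d(92/46) = 1 · 2 = 2
  d = 92: 𝟙(92) · d(92/92) = 1 · 1 = 1
Summing: (𝟙 * d)(92) = 6 + 4 + 2 + 3 + 2 + 1 = 18.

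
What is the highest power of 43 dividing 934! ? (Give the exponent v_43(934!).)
v_43(934!) = 21

Legendre's formula: v_p(n!) = Σ_{k ≥ 1} ⌊n / p^k⌋. For p = 43, n = 934, the terms are:
  ⌊934/43^1⌋ = ⌊934/43⌋ = 21
(the next term ⌊934/43^2⌋ = 0, terminating the sum). Summing: v_43(934!) = 21 = 21.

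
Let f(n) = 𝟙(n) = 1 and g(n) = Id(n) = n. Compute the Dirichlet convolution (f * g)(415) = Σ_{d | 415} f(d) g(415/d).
(𝟙 * Id)(415) = 504

Divisors of 415: [1, 5, 83, 415]. For each d | 415:
  d = 1: 𝟙(1) · Id(415/1) = 1 · 415 = 415
  d = 5: 𝟙(5) · Id(415/5) = 1 · 83 = 83
  d = 83: 𝟙(83) · Id(415/83) = 1 · 5 = 5
  d = 415: 𝟙(415) · Id(415/415) = 1 · 1 = 1
Summing: (𝟙 * Id)(415) = 415 + 83 + 5 + 1 = 504.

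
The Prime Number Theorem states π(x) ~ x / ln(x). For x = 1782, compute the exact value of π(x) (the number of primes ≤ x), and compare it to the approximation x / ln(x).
π(1782) = 275;  x/ln(x) ≈ 238.06;  relative error ≈ 13.43%.

Directly count primes up to 1782: π(1782) = 275. The PNT approximation gives 1782/ln(1782) ≈ 1782/7.48549 ≈ 238.06. Relative error (π(x) − x/ln(x)) / π(x) ≈ 13.43%; the approximation is known to undercount slightly (Li(x) is a better estimate).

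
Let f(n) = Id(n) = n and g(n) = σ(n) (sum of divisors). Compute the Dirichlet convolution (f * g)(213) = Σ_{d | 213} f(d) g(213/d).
(Id * σ)(213) = 1001

Divisors of 213: [1, 3, 71, 213]. For each d | 213:
  d = 1: Id(1) · σ(213/1) = 1 · 288 = 288
  d = 3: Id(3) · σ(213/3) = 3 · 72 = 216
  d = 71: Id(71) · σ(213/71) = 71 · 4 = 284
  d = 213: Id(213) · σ(213/213) = 213 · 1 = 213
Summing: (Id * σ)(213) = 288 + 216 + 284 + 213 = 1001.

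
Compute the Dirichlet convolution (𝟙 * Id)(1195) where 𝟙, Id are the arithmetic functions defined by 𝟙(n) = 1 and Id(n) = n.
(𝟙 * Id)(1195) = 1440

Divisors of 1195: [1, 5, 239, 1195]. For each d | 1195:
  d = 1: 𝟙(1) · Id(1195/1) = 1 · 1195 = 1195
  d = 5: 𝟙(5) · Id(1195/5) = 1 · 239 = 239
  d = 239: 𝟙(239) · Id(1195/239) = 1 · 5 = 5
  d = 1195: 𝟙(1195) · Id(1195/1195) = 1 · 1 = 1
Summing: (𝟙 * Id)(1195) = 1195 + 239 + 5 + 1 = 1440.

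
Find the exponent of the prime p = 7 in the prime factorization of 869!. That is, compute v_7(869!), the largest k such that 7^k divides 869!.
v_7(869!) = 143

Legendre's formula: v_p(n!) = Σ_{k ≥ 1} ⌊n / p^k⌋. For p = 7, n = 869, the terms are:
  ⌊869/7^1⌋ = ⌊869/7⌋ = 124
  ⌊869/7^2⌋ = ⌊869/49⌋ = 17
  ⌊869/7^3⌋ = ⌊869/343⌋ = 2
(the next term ⌊869/7^4⌋ = 0, terminating the sum). Summing: v_7(869!) = 124 + 17 + 2 = 143.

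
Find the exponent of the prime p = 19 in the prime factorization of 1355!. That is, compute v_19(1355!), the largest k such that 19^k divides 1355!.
v_19(1355!) = 74

Legendre's formula: v_p(n!) = Σ_{k ≥ 1} ⌊n / p^k⌋. For p = 19, n = 1355, the terms are:
  ⌊1355/19^1⌋ = ⌊1355/19⌋ = 71
  ⌊1355/19^2⌋ = ⌊1355/361⌋ = 3
(the next term ⌊1355/19^3⌋ = 0, terminating the sum). Summing: v_19(1355!) = 71 + 3 = 74.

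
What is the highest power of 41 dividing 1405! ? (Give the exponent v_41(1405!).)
v_41(1405!) = 34

Legendre's formula: v_p(n!) = Σ_{k ≥ 1} ⌊n / p^k⌋. For p = 41, n = 1405, the terms are:
  ⌊1405/41^1⌋ = ⌊1405/41⌋ = 34
(the next term ⌊1405/41^2⌋ = 0, terminating the sum). Summing: v_41(1405!) = 34 = 34.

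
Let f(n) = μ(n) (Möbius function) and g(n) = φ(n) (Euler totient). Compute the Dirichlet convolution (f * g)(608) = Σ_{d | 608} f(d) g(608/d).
(μ * φ)(608) = 136

Divisors of 608: [1, 2, 4, 8, 16, 19, 32, 38, 76, 152, 304, 608]. For each d | 608:
  d = 1: μ(1) · φ(608/1) = 1 · 288 = 288
  d = 2: μ(2) · φ(608/2) = -1 · 144 = -144
  d = 4: μ(4) · φ(608/4) = 0 · 72 = 0
  d = 8: μ(8) · φ(608/8) = 0 · 36 = 0
  d = 16: μ(16) · φ(608/16) = 0 · 18 = 0
  d = 19: μ(19) · φ(608/19) = -1 · 16 = -16
  d = 32: μ(32) · φ(608/32) = 0 · 18 = 0
  d = 38: μ(38) · φ(608/38) = 1 · 8 = 8
  d = 76: μ(76) · φ(608/76) = 0 · 4 = 0
  d = 152: μ(152) · φ(608/152) = 0 · 2 = 0
  d = 304: μ(304) · φ(608/304) = 0 · 1 = 0
  d = 608: μ(608) · φ(608/608) = 0 · 1 = 0
Summing: (μ * φ)(608) = 288 + -144 + 0 + 0 + 0 + -16 + 0 + 8 + 0 + 0 + 0 + 0 = 136.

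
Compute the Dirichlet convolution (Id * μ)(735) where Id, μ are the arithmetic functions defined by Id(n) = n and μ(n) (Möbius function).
(Id * μ)(735) = 336

Divisors of 735: [1, 3, 5, 7, 15, 21, 35, 49, 105, 147, 245, 735]. For each d | 735:
  d = 1: Id(1) · μ(735/1) = 1 · 0 = 0
  d = 3: Id(3) · μ(735/3) = 3 · 0 = 0
  d = 5: Id(5) · μ(735/5) = 5 · 0 = 0
  d = 7: Id(7) · μ(735/7) = 7 · -1 = -7
  d = 15: Id(15) · μ(735/15) = 15 · 0 = 0
  d = 21: Id(21) · μ(735/21) = 21 · 1 = 21
  d = 35: Id(35) · μ(735/35) = 35 · 1 = 35
  d = 49: Id(49) · μ(735/49) = 49 · 1 = 49
  d = 105: Id(105) · μ(735/105) = 105 · -1 = -105
  d = 147: Id(147) · μ(735/147) = 147 · -1 = -147
  d = 245: Id(245) · μ(735/245) = 245 · -1 = -245
  d = 735: Id(735) · μ(735/735) = 735 · 1 = 735
Summing: (Id * μ)(735) = 0 + 0 + 0 + -7 + 0 + 21 + 35 + 49 + -105 + -147 + -245 + 735 = 336.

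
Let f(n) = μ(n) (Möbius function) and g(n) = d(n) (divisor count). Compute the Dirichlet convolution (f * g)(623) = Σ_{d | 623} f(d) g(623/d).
(μ * d)(623) = 1

Divisors of 623: [1, 7, 89, 623]. For each d | 623:
  d = 1: μ(1) · d(623/1) = 1 · 4 = 4
  d = 7: μ(7) · d(623/7) = -1 · 2 = -2
  d = 89: μ(89) · d(623/89) = -1 · 2 = -2
  d = 623: μ(623) · d(623/623) = 1 · 1 = 1
Summing: (μ * d)(623) = 4 + -2 + -2 + 1 = 1.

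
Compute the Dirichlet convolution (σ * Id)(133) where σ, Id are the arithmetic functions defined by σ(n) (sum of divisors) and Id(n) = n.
(σ * Id)(133) = 585

Divisors of 133: [1, 7, 19, 133]. For each d | 133:
  d = 1: σ(1) · Id(133/1) = 1 · 133 = 133
  d = 7: σ(7) · Id(133/7) = 8 · 19 = 152
  d = 19: σ(19) · Id(133/19) = 20 · 7 = 140
  d = 133: σ(133) · Id(133/133) = 160 · 1 = 160
Summing: (σ * Id)(133) = 133 + 152 + 140 + 160 = 585.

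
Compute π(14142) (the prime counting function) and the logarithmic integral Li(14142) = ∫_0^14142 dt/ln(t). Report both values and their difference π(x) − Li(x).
π(14142) = 1663;  Li(14142) ≈ 1687.12;  π(x) − Li(x) ≈ -24.12.

Direct count of primes ≤ 14142 gives π(14142) = 1663. Numerical evaluation of the logarithmic integral gives Li(14142) ≈ 1687.12. The difference π(x) − Li(x) ≈ -24.12 is typically negative for small/moderate x (Li(x) overestimates), though Littlewood's theorem shows this sign changes infinitely often.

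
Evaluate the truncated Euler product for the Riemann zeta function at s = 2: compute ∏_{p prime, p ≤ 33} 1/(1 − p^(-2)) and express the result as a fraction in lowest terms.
∏ = 82920037520482019/50722704772300800

The primes p ≤ 33 are [2, 3, 5, 7, 11, 13, 17, 19, 23, 29, 31]. For each prime, (1 − 1/p^2)^(-1) = p^2 / (p^2 − 1). The product is (1 − 1/2^2)^(-1), (1 − 1/3^2)^(-1), (1 − 1/5^2)^(-1), (1 − 1/7^2)^(-1), (1 − 1/11^2)^(-1), (1 − 1/13^2)^(-1), (1 − 1/17^2)^(-1), (1 − 1/19^2)^(-1), (1 − 1/23^2)^(-1), (1 − 1/29^2)^(-1), (1 − 1/31^2)^(-1) = ∏ p^2 / (p^2 − 1) = 82920037520482019/50722704772300800.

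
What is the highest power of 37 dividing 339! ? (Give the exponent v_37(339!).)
v_37(339!) = 9

Legendre's formula: v_p(n!) = Σ_{k ≥ 1} ⌊n / p^k⌋. For p = 37, n = 339, the terms are:
  ⌊339/37^1⌋ = ⌊339/37⌋ = 9
(the next term ⌊339/37^2⌋ = 0, terminating the sum). Summing: v_37(339!) = 9 = 9.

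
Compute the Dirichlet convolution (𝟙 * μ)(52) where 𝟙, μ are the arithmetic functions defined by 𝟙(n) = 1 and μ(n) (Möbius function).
(𝟙 * μ)(52) = 0

Divisors of 52: [1, 2, 4, 13, 26, 52]. For each d | 52:
  d = 1: 𝟙(1) · μ(52/1) = 1 · 0 = 0
  d = 2: 𝟙(2) · μ(52/2) = 1 · 1 = 1
  d = 4: 𝟙(4) · μ(52/4) = 1 · -1 = -1
  d = 13: 𝟙(13) · μ(52/13) = 1 · 0 = 0
  d = 26: 𝟙(26) · μ(52/26) = 1 · -1 = -1
  d = 52: 𝟙(52) · μ(52/52) = 1 · 1 = 1
Summing: (𝟙 * μ)(52) = 0 + 1 + -1 + 0 + -1 + 1 = 0.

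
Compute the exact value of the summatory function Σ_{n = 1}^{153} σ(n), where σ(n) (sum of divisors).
Σ_{n ≤ 153} σ(n) = 19290

Compute σ(n) for each 1 ≤ n ≤ 153: σ(1) = 1, σ(2) = 3, σ(3) = 4, σ(4) = 7, σ(5) = 6, σ(6) = 12, σ(7) = 8, σ(8) = 15, σ(9) = 13, σ(10) = 18, σ(11) = 12, σ(12) = 28, σ(13) = 14, σ(14) = 24, σ(15) = 24, σ(16) = 31, σ(17) = 18, σ(18) = 39, σ(19) = 20, σ(20) = 42, σ(21) = 32, σ(22) = 36, σ(23) = 24, σ(24) = 60, σ(25) = 31, σ(26) = 42, σ(27) = 40, σ(28) = 56, σ(29) = 30, σ(30) = 72, σ(31) = 32, σ(32) = 63, σ(33) = 48, σ(34) = 54, σ(35) = 48, σ(36) = 91, σ(37) = 38, σ(38) = 60, σ(39) = 56, σ(40) = 90, σ(41) = 42, σ(42) = 96, σ(43) = 44, σ(44) = 84, σ(45) = 78, σ(46) = 72, σ(47) = 48, σ(48) = 124, σ(49) = 57, σ(50) = 93, σ(51) = 72, σ(52) = 98, σ(53) = 54, σ(54) = 120, σ(55) = 72, σ(56) = 120, σ(57) = 80, σ(58) = 90, σ(59) = 60, σ(60) = 168, σ(61) = 62, σ(62) = 96, σ(63) = 104, σ(64) = 127, σ(65) = 84, σ(66) = 144, σ(67) = 68, σ(68) = 126, σ(69) = 96, σ(70) = 144, σ(71) = 72, σ(72) = 195, σ(73) = 74, σ(74) = 114, σ(75) = 124, σ(76) = 140, σ(77) = 96, σ(78) = 168, σ(79) = 80, σ(80) = 186, σ(81) = 121, σ(82) = 126, σ(83) = 84, σ(84) = 224, σ(85) = 108, σ(86) = 132, σ(87) = 120, σ(88) = 180, σ(89) = 90, σ(90) = 234, σ(91) = 112, σ(92) = 168, σ(93) = 128, σ(94) = 144, σ(95) = 120, σ(96) = 252, σ(97) = 98, σ(98) = 171, σ(99) = 156, σ(100) = 217, σ(101) = 102, σ(102) = 216, σ(103) = 104, σ(104) = 210, σ(105) = 192, σ(106) = 162, σ(107) = 108, σ(108) = 280, σ(109) = 110, σ(110) = 216, σ(111) = 152, σ(112) = 248, σ(113) = 114, σ(114) = 240, σ(115) = 144, σ(116) = 210, σ(117) = 182, σ(118) = 180, σ(119) = 144, σ(120) = 360, σ(121) = 133, σ(122) = 186, σ(123) = 168, σ(124) = 224, σ(125) = 156, σ(126) = 312, σ(127) = 128, σ(128) = 255, σ(129) = 176, σ(130) = 252, σ(131) = 132, σ(132) = 336, σ(133) = 160, σ(134) = 204, σ(135) = 240, σ(136) = 270, σ(137) = 138, σ(138) = 288, σ(139) = 140, σ(140) = 336, σ(141) = 192, σ(142) = 216, σ(143) = 168, σ(144) = 403, σ(145) = 180, σ(146) = 222, σ(147) = 228, σ(148) = 266, σ(149) = 150, σ(150) = 372, σ(151) = 152, σ(152) = 300, σ(153) = 234. Summing all 153 values: 19290. (Average order: Σ_{n ≤ x} σ(n) ~ (π²/12) x². For x = 153, (π²/12)·153² ≈ 19253.13.)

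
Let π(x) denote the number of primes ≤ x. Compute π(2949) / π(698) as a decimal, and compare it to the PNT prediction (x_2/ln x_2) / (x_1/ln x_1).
π(2949)/π(698) = 424/125 ≈ 3.3920;  PNT prediction ≈ 3.4629.

π(698) = 125 and π(2949) = 424, so π(2949)/π(698) ≈ 3.3920. The PNT-predicted ratio is (2949/ln(2949)) / (698/ln(698)) ≈ 3.4629. The two agree to within a few percent, as expected.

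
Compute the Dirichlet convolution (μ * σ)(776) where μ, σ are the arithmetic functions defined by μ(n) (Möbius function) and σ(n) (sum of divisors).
(μ * σ)(776) = 776

Divisors of 776: [1, 2, 4, 8, 97, 194, 388, 776]. For each d | 776:
  d = 1: μ(1) · σ(776/1) = 1 · 1470 = 1470
  d = 2: μ(2) · σ(776/2) = -1 · 686 = -686
  d = 4: μ(4) · σ(776/4) = 0 · 294 = 0
  d = 8: μ(8) · σ(776/8) = 0 · 98 = 0
  d = 97: μ(97) · σ(776/97) = -1 · 15 = -15
  d = 194: μ(194) · σ(776/194) = 1 · 7 = 7
  d = 388: μ(388) · σ(776/388) = 0 · 3 = 0
  d = 776: μ(776) · σ(776/776) = 0 · 1 = 0
Summing: (μ * σ)(776) = 1470 + -686 + 0 + 0 + -15 + 7 + 0 + 0 = 776.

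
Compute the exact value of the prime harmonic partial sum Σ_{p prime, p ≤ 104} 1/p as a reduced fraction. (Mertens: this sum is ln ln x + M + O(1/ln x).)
Σ 1/p = 43710588286712969019768170103664304877397/23984823528925228172706521638692258396210

π(104) = 27, so the primes ≤ 104 are [2, 3, 5, 7, 11, 13, 17, 19, 23, 29, 31, 37, 41, 43, 47, 53, 59, 61, 67, 71, 73, 79, 83, 89, 97, 101, 103]. Summing 1/p over these primes: 43710588286712969019768170103664304877397/23984823528925228172706521638692258396210 ≈ 1.8224. Mertens estimate ln ln(104) + 0.2615 ≈ 1.7972.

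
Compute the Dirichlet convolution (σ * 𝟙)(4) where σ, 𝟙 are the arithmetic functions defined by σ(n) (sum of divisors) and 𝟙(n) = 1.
(σ * 𝟙)(4) = 11

Divisors of 4: [1, 2, 4]. For each d | 4:
  d = 1: σ(1) · 𝟙(4/1) = 1 · 1 = 1
  d = 2: σ(2) · 𝟙(4/2) = 3 · 1 = 3
  d = 4: σ(4) · 𝟙(4/4) = 7 · 1 = 7
Summing: (σ * 𝟙)(4) = 1 + 3 + 7 = 11.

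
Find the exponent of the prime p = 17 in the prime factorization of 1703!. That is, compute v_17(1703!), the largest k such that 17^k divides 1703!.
v_17(1703!) = 105

Legendre's formula: v_p(n!) = Σ_{k ≥ 1} ⌊n / p^k⌋. For p = 17, n = 1703, the terms are:
  ⌊1703/17^1⌋ = ⌊1703/17⌋ = 100
  ⌊1703/17^2⌋ = ⌊1703/289⌋ = 5
(the next term ⌊1703/17^3⌋ = 0, terminating the sum). Summing: v_17(1703!) = 100 + 5 = 105.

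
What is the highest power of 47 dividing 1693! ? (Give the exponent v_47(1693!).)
v_47(1693!) = 36

Legendre's formula: v_p(n!) = Σ_{k ≥ 1} ⌊n / p^k⌋. For p = 47, n = 1693, the terms are:
  ⌊1693/47^1⌋ = ⌊1693/47⌋ = 36
(the next term ⌊1693/47^2⌋ = 0, terminating the sum). Summing: v_47(1693!) = 36 = 36.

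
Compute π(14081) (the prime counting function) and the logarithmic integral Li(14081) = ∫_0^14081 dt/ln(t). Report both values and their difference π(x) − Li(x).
π(14081) = 1660;  Li(14081) ≈ 1680.74;  π(x) − Li(x) ≈ -20.74.

Direct count of primes ≤ 14081 gives π(14081) = 1660. Numerical evaluation of the logarithmic integral gives Li(14081) ≈ 1680.74. The difference π(x) − Li(x) ≈ -20.74 is typically negative for small/moderate x (Li(x) overestimates), though Littlewood's theorem shows this sign changes infinitely often.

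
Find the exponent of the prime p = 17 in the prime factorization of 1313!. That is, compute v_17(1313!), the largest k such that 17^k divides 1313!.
v_17(1313!) = 81

Legendre's formula: v_p(n!) = Σ_{k ≥ 1} ⌊n / p^k⌋. For p = 17, n = 1313, the terms are:
  ⌊1313/17^1⌋ = ⌊1313/17⌋ = 77
  ⌊1313/17^2⌋ = ⌊1313/289⌋ = 4
(the next term ⌊1313/17^3⌋ = 0, terminating the sum). Summing: v_17(1313!) = 77 + 4 = 81.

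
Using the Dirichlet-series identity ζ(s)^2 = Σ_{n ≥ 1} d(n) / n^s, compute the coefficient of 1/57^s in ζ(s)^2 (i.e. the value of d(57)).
d(57) = 4

ζ(s)^2 = (Σ 1/m^s)(Σ 1/k^s). The coefficient of 1/n^s in the product is the number of ordered pairs (m, k) with mk = n, which equals d(n). For n = 57, divisors are [1, 3, 19, 57], so d(57) = 4.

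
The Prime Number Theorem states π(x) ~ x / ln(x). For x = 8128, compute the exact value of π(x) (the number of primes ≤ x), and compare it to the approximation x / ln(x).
π(8128) = 1022;  x/ln(x) ≈ 902.80;  relative error ≈ 11.66%.

Directly count primes up to 8128: π(8128) = 1022. The PNT approximation gives 8128/ln(8128) ≈ 8128/9.00307 ≈ 902.80. Relative error (π(x) − x/ln(x)) / π(x) ≈ 11.66%; the approximation is known to undercount slightly (Li(x) is a better estimate).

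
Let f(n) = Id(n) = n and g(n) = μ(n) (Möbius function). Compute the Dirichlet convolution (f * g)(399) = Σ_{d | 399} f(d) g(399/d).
(Id * μ)(399) = 216

Divisors of 399: [1, 3, 7, 19, 21, 57, 133, 399]. For each d | 399:
  d = 1: Id(1) · μ(399/1) = 1 · -1 = -1
  d = 3: Id(3) · μ(399/3) = 3 · 1 = 3
  d = 7: Id(7) · μ(399/7) = 7 · 1 = 7
  d = 19: Id(19) · μ(399/19) = 19 · 1 = 19
  d = 21: Id(21) · μ(399/21) = 21 · -1 = -21
  d = 57: Id(57) · μ(399/57) = 57 · -1 = -57
  d = 133: Id(133) · μ(399/133) = 133 · -1 = -133
  d = 399: Id(399) · μ(399/399) = 399 · 1 = 399
Summing: (Id * μ)(399) = -1 + 3 + 7 + 19 + -21 + -57 + -133 + 399 = 216.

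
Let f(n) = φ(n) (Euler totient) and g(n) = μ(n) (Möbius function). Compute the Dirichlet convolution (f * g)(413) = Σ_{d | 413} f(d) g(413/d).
(φ * μ)(413) = 285

Divisors of 413: [1, 7, 59, 413]. For each d | 413:
  d = 1: φ(1) · μ(413/1) = 1 · 1 = 1
  d = 7: φ(7) · μ(413/7) = 6 · -1 = -6
  d = 59: φ(59) · μ(413/59) = 58 · -1 = -58
  d = 413: φ(413) · μ(413/413) = 348 · 1 = 348
Summing: (φ * μ)(413) = 1 + -6 + -58 + 348 = 285.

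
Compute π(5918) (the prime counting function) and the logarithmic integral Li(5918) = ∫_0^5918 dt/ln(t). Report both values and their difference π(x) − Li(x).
π(5918) = 777;  Li(5918) ≈ 790.98;  π(x) − Li(x) ≈ -13.98.

Direct count of primes ≤ 5918 gives π(5918) = 777. Numerical evaluation of the logarithmic integral gives Li(5918) ≈ 790.98. The difference π(x) − Li(x) ≈ -13.98 is typically negative for small/moderate x (Li(x) overestimates), though Littlewood's theorem shows this sign changes infinitely often.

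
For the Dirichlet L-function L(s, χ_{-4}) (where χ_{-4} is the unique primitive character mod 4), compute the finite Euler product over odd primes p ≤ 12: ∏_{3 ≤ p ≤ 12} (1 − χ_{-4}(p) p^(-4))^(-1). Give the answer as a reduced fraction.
∏ = 593207566875/599860952704

The odd primes p ≤ 12 are [3, 5, 7, 11]. For each, χ(p) = 1 if p ≡ 1 mod 4, χ(p) = −1 if p ≡ 3 mod 4. Taking (1 − χ(p)/p^4)^(-1) = p^4/(p^4 − χ(p)): (1 − (-1)/3^4)^(-1) · (1 − (1)/5^4)^(-1) · (1 − (-1)/7^4)^(-1) · (1 − (-1)/11^4)^(-1) = 593207566875/599860952704.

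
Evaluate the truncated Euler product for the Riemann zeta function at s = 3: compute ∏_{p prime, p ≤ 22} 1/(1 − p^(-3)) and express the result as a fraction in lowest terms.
∏ = 3674541645775/3057655868928

The primes p ≤ 22 are [2, 3, 5, 7, 11, 13, 17, 19]. For each prime, (1 − 1/p^3)^(-1) = p^3 / (p^3 − 1). The product is (1 − 1/2^3)^(-1), (1 − 1/3^3)^(-1), (1 − 1/5^3)^(-1), (1 − 1/7^3)^(-1), (1 − 1/11^3)^(-1), (1 − 1/13^3)^(-1), (1 − 1/17^3)^(-1), (1 − 1/19^3)^(-1) = ∏ p^3 / (p^3 − 1) = 3674541645775/3057655868928.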